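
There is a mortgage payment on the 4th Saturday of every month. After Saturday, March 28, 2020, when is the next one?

March 2020 starts on a Sunday; its first Saturday is the 7th, so the 4th Saturday is the 28th — March 28, 2020.
That is not after March 28, 2020, so look at April 2020.
April 2020 starts on a Wednesday; its first Saturday is the 4th, so the 4th Saturday is the 25th — April 25, 2020.

April 25, 2020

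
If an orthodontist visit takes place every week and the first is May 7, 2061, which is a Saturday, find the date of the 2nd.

May 14, 2061

The 2nd occurrence is 1 interval after the first: 1 × 7 = 7 days after May 7, 2061.
7 days later is May 14, 2061.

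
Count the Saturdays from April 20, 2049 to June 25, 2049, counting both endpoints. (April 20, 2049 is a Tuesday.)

9

April 20, 2049 is a Tuesday; the first Saturday on or after it is April 24, 2049 (4 days later).
From April 24, 2049 to June 25, 2049: 6 + 31 + 25 = 62 days (rest of April, May, June).
62 ÷ 7 = 8 full weeks with remainder 6, so 8 more Saturdays after the first → 9.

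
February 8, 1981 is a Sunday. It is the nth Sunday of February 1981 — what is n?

2nd

Day 8 falls in week ⌈8/7⌉ of the month.
Days 1–7 hold the 1st Sunday, 8–14 the 2nd, 15–21 the 3rd, 22–28 the 4th, 29–31 the 5th.
8 is in the range for the 2nd.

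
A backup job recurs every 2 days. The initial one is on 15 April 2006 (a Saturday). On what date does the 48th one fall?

The 48th occurrence is 47 intervals after the first: 47 × 2 = 94 days after 15 April 2006.
April has 30 days — 15 days to the end of April leaves 79.
May has 31 days (48 left).
June has 30 days (18 left).
18 days into July → 18 July 2006.

18 July 2006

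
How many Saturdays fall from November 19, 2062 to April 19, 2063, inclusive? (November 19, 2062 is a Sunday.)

21

November 19, 2062 is a Sunday; the first Saturday on or after it is November 25, 2062 (6 days later).
From November 25, 2062 to April 19, 2063: 5 + 31 + 31 + 28 + 31 + 19 = 145 days (rest of November, December, January, February, March, April).
145 ÷ 7 = 20 full weeks with remainder 5, so 20 more Saturdays after the first → 21.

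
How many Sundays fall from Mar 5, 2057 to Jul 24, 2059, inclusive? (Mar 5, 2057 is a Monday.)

124

Mar 5, 2057 is a Monday; the first Sunday on or after it is Mar 11, 2057 (6 days later).
From Mar 11, 2057 to Jul 24, 2059: 295 + 365 + 205 = 865 days (rest of 2057, 2058, to Jul 24, 2059 in 2059).
865 ÷ 7 = 123 full weeks with remainder 4, so 123 more Sundays after the first → 124.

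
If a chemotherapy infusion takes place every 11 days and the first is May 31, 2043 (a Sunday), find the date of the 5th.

July 14, 2043

The 5th occurrence is 4 intervals after the first: 4 × 11 = 44 days after May 31, 2043.
May has 31 days — 0 days to the end of May leaves 44.
June has 30 days (14 left).
14 days into July → July 14, 2043.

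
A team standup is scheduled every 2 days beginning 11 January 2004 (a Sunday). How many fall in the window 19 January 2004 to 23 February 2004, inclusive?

18

Occurrences land 2·i days after 11 January 2004 for i = 0, 1, 2, …
19 January 2004 is 8 days after the start; 8 ÷ 2 = 4 remainder 0. First occurrence in the window: #5 on 19 January 2004 (4×2 = 8 days in).
23 February 2004 is 43 days after the start; 43 ÷ 2 = 21 remainder 1. Last occurrence in the window: #22 on 22 February 2004.
Occurrences #5 through #22: 18 in total.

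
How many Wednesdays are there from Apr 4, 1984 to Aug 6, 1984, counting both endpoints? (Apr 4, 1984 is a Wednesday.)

18

Apr 4, 1984 is a Wednesday; the first Wednesday on or after it is Apr 4, 1984.
From Apr 4, 1984 to Aug 6, 1984: 26 + 31 + 30 + 31 + 6 = 124 days (rest of Apr, May, Jun, Jul, Aug).
124 ÷ 7 = 17 full weeks with remainder 5, so 17 more Wednesdays after the first → 18.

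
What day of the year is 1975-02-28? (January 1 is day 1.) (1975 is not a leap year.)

Days in months before February: 31 = 31.
Plus 28 days into February → day 59.

59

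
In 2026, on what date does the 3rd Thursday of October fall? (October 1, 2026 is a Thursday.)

October 15, 2026

October 2026 begins on a Thursday, so the first Thursday is October 1.
The 3rd Thursday is 2 weeks later: 1 + 14 = 15.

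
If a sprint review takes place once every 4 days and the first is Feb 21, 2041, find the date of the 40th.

Jul 27, 2041

The 40th occurrence is 39 intervals after the first: 39 × 4 = 156 days after Feb 21, 2041.
Feb has 28 days — 7 days to the end of Feb leaves 149.
Mar has 31 days (118 left).
Apr has 30 days (88 left).
May has 31 days (57 left).
Jun has 30 days (27 left).
27 days into Jul → Jul 27, 2041.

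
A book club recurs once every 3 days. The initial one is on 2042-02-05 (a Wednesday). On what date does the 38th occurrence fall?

The 38th occurrence is 37 intervals after the first: 37 × 3 = 111 days after 2042-02-05.
February has 28 days — 23 days to the end of February leaves 88.
March has 31 days (57 left).
April has 30 days (27 left).
27 days into May → 2042-05-27.

2042-05-27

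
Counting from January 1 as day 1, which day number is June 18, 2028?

Days in months before June: 31 + 29 + 31 + 30 + 31 = 152.
Plus 18 days into June → day 170.

170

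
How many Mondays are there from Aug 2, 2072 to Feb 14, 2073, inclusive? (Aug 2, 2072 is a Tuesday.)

28

Aug 2, 2072 is a Tuesday; the first Monday on or after it is Aug 8, 2072 (6 days later).
From Aug 8, 2072 to Feb 14, 2073: 23 + 30 + 31 + 30 + 31 + 31 + 14 = 190 days (rest of Aug, Sep, Oct, Nov, Dec, Jan, Feb).
190 ÷ 7 = 27 full weeks with remainder 1, so 27 more Mondays after the first → 28.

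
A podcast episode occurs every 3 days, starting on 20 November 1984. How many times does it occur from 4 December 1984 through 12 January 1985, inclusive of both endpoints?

13

Occurrences land 3·i days after 20 November 1984 for i = 0, 1, 2, …
4 December 1984 is 14 days after the start; 14 ÷ 3 = 4 remainder 2; since the remainder is 2, round up to i = 5. First occurrence in the window: #6 on 5 December 1984 (5×3 = 15 days in).
12 January 1985 is 53 days after the start; 53 ÷ 3 = 17 remainder 2. Last occurrence in the window: #18 on 10 January 1985.
Occurrences #6 through #18: 13 in total.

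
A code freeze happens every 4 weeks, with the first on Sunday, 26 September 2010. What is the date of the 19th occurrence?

The 19th occurrence is 18 intervals after the first: 18 × 28 = 504 days after 26 September 2010.
September has 30 days — 4 days to the end of September leaves 500.
From end of September to end of 2010 is 92 days (408 left).
2011 has 365 days (43 left).
January has 31 days (12 left).
12 days into February → 12 February 2012.

12 February 2012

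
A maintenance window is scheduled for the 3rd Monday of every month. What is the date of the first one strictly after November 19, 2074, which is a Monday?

December 17, 2074

November 2074 starts on a Thursday; its first Monday is the 5th, so the 3rd Monday is the 19th — November 19, 2074.
That is not after November 19, 2074, so look at December 2074.
December 2074 starts on a Saturday; its first Monday is the 3rd, so the 3rd Monday is the 17th — December 17, 2074.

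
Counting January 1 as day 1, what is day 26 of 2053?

26 into Jan → Jan 26.

Jan 26, 2053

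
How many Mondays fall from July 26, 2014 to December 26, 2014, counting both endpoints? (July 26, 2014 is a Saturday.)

July 26, 2014 is a Saturday; the first Monday on or after it is July 28, 2014 (2 days later).
From July 28, 2014 to December 26, 2014: 3 + 31 + 30 + 31 + 30 + 26 = 151 days (rest of July, August, September, October, November, December).
151 ÷ 7 = 21 full weeks with remainder 4, so 21 more Mondays after the first → 22.

22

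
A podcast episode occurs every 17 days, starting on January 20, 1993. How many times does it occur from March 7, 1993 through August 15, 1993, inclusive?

Occurrences land 17·i days after January 20, 1993 for i = 0, 1, 2, …
March 7, 1993 is 46 days after the start; 46 ÷ 17 = 2 remainder 12; since the remainder is 12, round up to i = 3. First occurrence in the window: #4 on March 12, 1993 (3×17 = 51 days in).
August 15, 1993 is 207 days after the start; 207 ÷ 17 = 12 remainder 3. Last occurrence in the window: #13 on August 12, 1993.
Occurrences #4 through #13: 10 in total.

10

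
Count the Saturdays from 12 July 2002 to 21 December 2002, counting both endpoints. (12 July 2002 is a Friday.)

12 July 2002 is a Friday; the first Saturday on or after it is 13 July 2002 (1 day later).
From 13 July 2002 to 21 December 2002: 18 + 31 + 30 + 31 + 30 + 21 = 161 days (rest of July, August, September, October, November, December).
161 ÷ 7 = 23 full weeks with remainder 0, so 23 more Saturdays after the first → 24.

24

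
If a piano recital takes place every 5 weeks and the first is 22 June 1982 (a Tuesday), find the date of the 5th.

The 5th occurrence is 4 intervals after the first: 4 × 35 = 140 days after 22 June 1982.
June has 30 days — 8 days to the end of June leaves 132.
July has 31 days (101 left).
August has 31 days (70 left).
September has 30 days (40 left).
October has 31 days (9 left).
9 days into November → 9 November 1982.

9 November 1982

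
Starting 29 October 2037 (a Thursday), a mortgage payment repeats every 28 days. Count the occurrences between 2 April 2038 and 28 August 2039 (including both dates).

Occurrences land 28·i days after 29 October 2037 for i = 0, 1, 2, …
2 April 2038 is 155 days after the start; 155 ÷ 28 = 5 remainder 15; since the remainder is 15, round up to i = 6. First occurrence in the window: #7 on 15 April 2038 (6×28 = 168 days in).
28 August 2039 is 668 days after the start; 668 ÷ 28 = 23 remainder 24. Last occurrence in the window: #24 on 4 August 2039.
Occurrences #7 through #24: 18 in total.

18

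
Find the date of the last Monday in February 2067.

The first Monday of February 2067 is February 7.
February 2067 has 28 days. Adding weeks: 7, 14, 21, 28 — the last one ≤ 28 is the 28th.

February 28, 2067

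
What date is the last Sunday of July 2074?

July 2074 begins on a Sunday, so the first Sunday is July 1.
July 2074 has 31 days. Adding weeks: 1, 8, 15, 22, 29 — the last one ≤ 31 is the 29th.

July 29, 2074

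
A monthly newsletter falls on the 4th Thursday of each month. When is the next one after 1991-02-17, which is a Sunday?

February 1991 starts on a Friday; its first Thursday is the 7th, so the 4th Thursday is the 28th — 1991-02-28.
1991-02-28 is after 1991-02-17, so that is the next one.

1991-02-28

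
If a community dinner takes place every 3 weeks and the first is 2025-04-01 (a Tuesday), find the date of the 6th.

2025-07-15

The 6th occurrence is 5 intervals after the first: 5 × 21 = 105 days after 2025-04-01.
April has 30 days — 29 days to the end of April leaves 76.
May has 31 days (45 left).
June has 30 days (15 left).
15 days into July → 2025-07-15.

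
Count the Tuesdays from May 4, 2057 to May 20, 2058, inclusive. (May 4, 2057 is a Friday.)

54

May 4, 2057 is a Friday; the first Tuesday on or after it is May 8, 2057 (4 days later).
From May 8, 2057 to May 20, 2058: 237 + 140 = 377 days (rest of 2057, to May 20, 2058 in 2058).
377 ÷ 7 = 53 full weeks with remainder 6, so 53 more Tuesdays after the first → 54.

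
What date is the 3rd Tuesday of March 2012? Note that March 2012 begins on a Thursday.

20 March 2012

March 2012 begins on a Thursday, so the first Tuesday is March 6 (5 days later).
The 3rd Tuesday is 2 weeks later: 6 + 14 = 20.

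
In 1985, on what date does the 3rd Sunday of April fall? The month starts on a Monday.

1985-04-21

April 1985 begins on a Monday, so the first Sunday is April 7 (6 days later).
The 3rd Sunday is 2 weeks later: 7 + 14 = 21.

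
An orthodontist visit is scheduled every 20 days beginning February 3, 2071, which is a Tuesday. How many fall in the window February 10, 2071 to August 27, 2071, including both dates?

10

Occurrences land 20·i days after February 3, 2071 for i = 0, 1, 2, …
February 10, 2071 is 7 days after the start; 7 ÷ 20 = 0 remainder 7; since the remainder is 7, round up to i = 1. First occurrence in the window: #2 on February 23, 2071 (1×20 = 20 days in).
August 27, 2071 is 205 days after the start; 205 ÷ 20 = 10 remainder 5. Last occurrence in the window: #11 on August 22, 2071.
Occurrences #2 through #11: 10 in total.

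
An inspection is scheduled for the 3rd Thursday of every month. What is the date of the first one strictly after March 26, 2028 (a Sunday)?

April 20, 2028

March 2028 starts on a Wednesday; its first Thursday is the 2nd, so the 3rd Thursday is the 16th — March 16, 2028.
That is not after March 26, 2028, so look at April 2028.
April 2028 starts on a Saturday; its first Thursday is the 6th, so the 3rd Thursday is the 20th — April 20, 2028.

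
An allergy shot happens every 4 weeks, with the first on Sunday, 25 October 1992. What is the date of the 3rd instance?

20 December 1992

The 3rd occurrence is 2 intervals after the first: 2 × 28 = 56 days after 25 October 1992.
October has 31 days — 6 days to the end of October leaves 50.
November has 30 days (20 left).
20 days into December → 20 December 1992.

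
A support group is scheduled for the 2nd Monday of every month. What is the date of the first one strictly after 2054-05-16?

May 2054 starts on a Friday; its first Monday is the 4th, so the 2nd Monday is the 11th — 2054-05-11.
That is not after 2054-05-16, so look at June 2054.
June 2054 starts on a Monday; its first Monday is the 1st, so the 2nd Monday is the 8th — 2054-06-08.

2054-06-08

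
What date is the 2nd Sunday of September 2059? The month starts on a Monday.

September 2059 begins on a Monday, so the first Sunday is September 7 (6 days later).
The 2nd Sunday is 1 weeks later: 7 + 7 = 14.

2059-09-14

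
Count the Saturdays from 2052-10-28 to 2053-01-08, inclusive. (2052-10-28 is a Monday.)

10

2052-10-28 is a Monday; the first Saturday on or after it is 2052-11-02 (5 days later).
From 2052-11-02 to 2053-01-08: 28 + 31 + 8 = 67 days (rest of November, December, January).
67 ÷ 7 = 9 full weeks with remainder 4, so 9 more Saturdays after the first → 10.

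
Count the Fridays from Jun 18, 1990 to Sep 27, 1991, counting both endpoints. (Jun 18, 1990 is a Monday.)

Jun 18, 1990 is a Monday; the first Friday on or after it is Jun 22, 1990 (4 days later).
From Jun 22, 1990 to Sep 27, 1991: 192 + 270 = 462 days (rest of 1990, to Sep 27, 1991 in 1991).
462 ÷ 7 = 66 full weeks with remainder 0, so 66 more Fridays after the first → 67.

67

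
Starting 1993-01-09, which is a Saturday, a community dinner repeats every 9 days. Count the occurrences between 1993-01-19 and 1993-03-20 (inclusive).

6

Occurrences land 9·i days after 1993-01-09 for i = 0, 1, 2, …
1993-01-19 is 10 days after the start; 10 ÷ 9 = 1 remainder 1; since the remainder is 1, round up to i = 2. First occurrence in the window: #3 on 1993-01-27 (2×9 = 18 days in).
1993-03-20 is 70 days after the start; 70 ÷ 9 = 7 remainder 7. Last occurrence in the window: #8 on 1993-03-13.
Occurrences #3 through #8: 6 in total.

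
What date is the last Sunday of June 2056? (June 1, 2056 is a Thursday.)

June 2056 begins on a Thursday, so the first Sunday is June 4 (3 days later).
June 2056 has 30 days. Adding weeks: 4, 11, 18, 25 — the last one ≤ 30 is the 25th.

June 25, 2056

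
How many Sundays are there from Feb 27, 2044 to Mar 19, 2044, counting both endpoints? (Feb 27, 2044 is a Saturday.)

3

Feb 27, 2044 is a Saturday; the first Sunday on or after it is Feb 28, 2044 (1 day later).
From Feb 28, 2044 to Mar 19, 2044: 1 + 19 = 20 days (rest of Feb, Mar).
20 ÷ 7 = 2 full weeks with remainder 6, so 2 more Sundays after the first → 3.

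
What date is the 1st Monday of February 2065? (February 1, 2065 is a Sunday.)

February 2065 begins on a Sunday, so the first Monday is February 2 (1 day later).

February 2, 2065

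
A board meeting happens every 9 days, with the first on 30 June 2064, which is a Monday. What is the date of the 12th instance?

The 12th occurrence is 11 intervals after the first: 11 × 9 = 99 days after 30 June 2064.
June has 30 days — 0 days to the end of June leaves 99.
July has 31 days (68 left).
August has 31 days (37 left).
September has 30 days (7 left).
7 days into October → 7 October 2064.

7 October 2064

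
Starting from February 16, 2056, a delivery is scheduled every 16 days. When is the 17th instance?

The 17th occurrence is 16 intervals after the first: 16 × 16 = 256 days after February 16, 2056.
February has 29 days — 13 days to the end of February leaves 243.
March has 31 days (212 left).
April has 30 days (182 left).
May has 31 days (151 left).
June has 30 days (121 left).
July has 31 days (90 left).
August has 31 days (59 left).
September has 30 days (29 left).
29 days into October → October 29, 2056.

October 29, 2056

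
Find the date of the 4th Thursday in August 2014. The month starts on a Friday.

August 2014 begins on a Friday, so the first Thursday is August 7 (6 days later).
The 4th Thursday is 3 weeks later: 7 + 21 = 28.

2014-08-28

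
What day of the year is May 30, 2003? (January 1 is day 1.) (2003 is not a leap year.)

Days in months before May: 31 + 28 + 31 + 30 = 120.
Plus 30 days into May → day 150.

150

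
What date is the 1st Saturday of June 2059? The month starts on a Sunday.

June 7, 2059

June 2059 begins on a Sunday, so the first Saturday is June 7 (6 days later).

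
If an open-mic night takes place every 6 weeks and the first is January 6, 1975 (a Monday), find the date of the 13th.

The 13th occurrence is 12 intervals after the first: 12 × 42 = 504 days after January 6, 1975.
January has 31 days — 25 days to the end of January leaves 479.
From end of January to end of 1975 is 334 days (145 left).
January has 31 days (114 left).
February has 29 days (85 left).
March has 31 days (54 left).
April has 30 days (24 left).
24 days into May → May 24, 1976.

May 24, 1976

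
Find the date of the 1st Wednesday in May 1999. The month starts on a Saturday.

May 1999 begins on a Saturday, so the first Wednesday is May 5 (4 days later).

1999-05-05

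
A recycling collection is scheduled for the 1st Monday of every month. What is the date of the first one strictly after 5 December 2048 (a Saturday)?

December 2048 starts on a Tuesday, so its 1st Monday is 7 December 2048 (6 days in).
7 December 2048 is after 5 December 2048, so that is the next one.

7 December 2048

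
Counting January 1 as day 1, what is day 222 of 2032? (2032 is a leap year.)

August 9, 2032

January has 31 days (222 − 31 = 191 remain).
February has 29 days (191 − 29 = 162 remain).
March has 31 days (162 − 31 = 131 remain).
April has 30 days (131 − 30 = 101 remain).
May has 31 days (101 − 31 = 70 remain).
June has 30 days (70 − 30 = 40 remain).
July has 31 days (40 − 31 = 9 remain).
9 into August → August 9.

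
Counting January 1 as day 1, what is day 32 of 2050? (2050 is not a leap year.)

January has 31 days (32 − 31 = 1 remain).
1 into February → February 1.

2050-02-01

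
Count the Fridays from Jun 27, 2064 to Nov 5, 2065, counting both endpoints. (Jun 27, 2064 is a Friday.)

71

Jun 27, 2064 is a Friday; the first Friday on or after it is Jun 27, 2064.
From Jun 27, 2064 to Nov 5, 2065: 187 + 309 = 496 days (rest of 2064, to Nov 5, 2065 in 2065).
496 ÷ 7 = 70 full weeks with remainder 6, so 70 more Fridays after the first → 71.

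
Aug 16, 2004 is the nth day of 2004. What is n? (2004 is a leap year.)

229

Days in months before Aug: 31 + 29 + 31 + 30 + 31 + 30 + 31 = 213.
Plus 16 days into Aug → day 229.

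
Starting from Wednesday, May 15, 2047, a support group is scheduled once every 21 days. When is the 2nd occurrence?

The 2nd occurrence is 1 interval after the first: 1 × 21 = 21 days after May 15, 2047.
May has 31 days — 16 days to the end of May leaves 5.
5 days into June → June 5, 2047.

June 5, 2047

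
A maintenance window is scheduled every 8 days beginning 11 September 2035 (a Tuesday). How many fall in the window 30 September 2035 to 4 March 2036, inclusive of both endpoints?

19

Occurrences land 8·i days after 11 September 2035 for i = 0, 1, 2, …
30 September 2035 is 19 days after the start; 19 ÷ 8 = 2 remainder 3; since the remainder is 3, round up to i = 3. First occurrence in the window: #4 on 5 October 2035 (3×8 = 24 days in).
4 March 2036 is 175 days after the start; 175 ÷ 8 = 21 remainder 7. Last occurrence in the window: #22 on 26 February 2036.
Occurrences #4 through #22: 19 in total.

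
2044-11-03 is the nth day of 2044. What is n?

308

Days in months before November: 31 + 29 + 31 + 30 + 31 + 30 + 31 + 31 + 30 + 31 = 305.
Plus 3 days into November → day 308.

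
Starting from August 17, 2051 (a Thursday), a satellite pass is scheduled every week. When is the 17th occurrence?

The 17th occurrence is 16 intervals after the first: 16 × 7 = 112 days after August 17, 2051.
August has 31 days — 14 days to the end of August leaves 98.
September has 30 days (68 left).
October has 31 days (37 left).
November has 30 days (7 left).
7 days into December → December 7, 2051.

December 7, 2051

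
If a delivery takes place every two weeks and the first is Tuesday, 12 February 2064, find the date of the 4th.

25 March 2064

The 4th occurrence is 3 intervals after the first: 3 × 14 = 42 days after 12 February 2064.
February has 29 days — 17 days to the end of February leaves 25.
25 days into March → 25 March 2064.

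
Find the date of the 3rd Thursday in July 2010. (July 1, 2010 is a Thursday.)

15 July 2010

July 2010 begins on a Thursday, so the first Thursday is July 1.
The 3rd Thursday is 2 weeks later: 1 + 14 = 15.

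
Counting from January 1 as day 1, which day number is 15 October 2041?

Days in months before October: 31 + 28 + 31 + 30 + 31 + 30 + 31 + 31 + 30 = 273.
Plus 15 days into October → day 288.

288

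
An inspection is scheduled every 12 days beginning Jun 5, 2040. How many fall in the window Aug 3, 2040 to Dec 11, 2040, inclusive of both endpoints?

11

Occurrences land 12·i days after Jun 5, 2040 for i = 0, 1, 2, …
Aug 3, 2040 is 59 days after the start; 59 ÷ 12 = 4 remainder 11; since the remainder is 11, round up to i = 5. First occurrence in the window: #6 on Aug 4, 2040 (5×12 = 60 days in).
Dec 11, 2040 is 189 days after the start; 189 ÷ 12 = 15 remainder 9. Last occurrence in the window: #16 on Dec 2, 2040.
Occurrences #6 through #16: 11 in total.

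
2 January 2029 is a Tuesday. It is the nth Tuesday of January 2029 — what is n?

Day 2 falls in week ⌈2/7⌉ of the month.
Days 1–7 hold the 1st Tuesday, 8–14 the 2nd, 15–21 the 3rd, 22–28 the 4th, 29–31 the 5th.
2 is in the range for the 1st.

1st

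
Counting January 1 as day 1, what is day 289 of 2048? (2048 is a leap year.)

15 October 2048

January has 31 days (289 − 31 = 258 remain).
February has 29 days (258 − 29 = 229 remain).
March has 31 days (229 − 31 = 198 remain).
April has 30 days (198 − 30 = 168 remain).
May has 31 days (168 − 31 = 137 remain).
June has 30 days (137 − 30 = 107 remain).
July has 31 days (107 − 31 = 76 remain).
August has 31 days (76 − 31 = 45 remain).
September has 30 days (45 − 30 = 15 remain).
15 into October → October 15.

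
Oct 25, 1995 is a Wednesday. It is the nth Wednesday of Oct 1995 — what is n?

4th

Day 25 falls in week ⌈25/7⌉ of the month.
Days 1–7 hold the 1st Wednesday, 8–14 the 2nd, 15–21 the 3rd, 22–28 the 4th, 29–31 the 5th.
25 is in the range for the 4th.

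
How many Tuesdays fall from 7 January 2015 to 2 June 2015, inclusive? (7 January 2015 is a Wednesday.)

7 January 2015 is a Wednesday; the first Tuesday on or after it is 13 January 2015 (6 days later).
From 13 January 2015 to 2 June 2015: 18 + 28 + 31 + 30 + 31 + 2 = 140 days (rest of January, February, March, April, May, June).
140 ÷ 7 = 20 full weeks with remainder 0, so 20 more Tuesdays after the first → 21.

21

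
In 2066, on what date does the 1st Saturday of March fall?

6 March 2066

The first Saturday of March 2066 is March 6.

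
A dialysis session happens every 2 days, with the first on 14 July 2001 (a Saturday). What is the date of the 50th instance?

20 October 2001

The 50th occurrence is 49 intervals after the first: 49 × 2 = 98 days after 14 July 2001.
July has 31 days — 17 days to the end of July leaves 81.
August has 31 days (50 left).
September has 30 days (20 left).
20 days into October → 20 October 2001.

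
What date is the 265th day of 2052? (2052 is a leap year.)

Jan has 31 days (265 − 31 = 234 remain).
Feb has 29 days (234 − 29 = 205 remain).
Mar has 31 days (205 − 31 = 174 remain).
Apr has 30 days (174 − 30 = 144 remain).
May has 31 days (144 − 31 = 113 remain).
Jun has 30 days (113 − 30 = 83 remain).
Jul has 31 days (83 − 31 = 52 remain).
Aug has 31 days (52 − 31 = 21 remain).
21 into Sep → Sep 21.

Sep 21, 2052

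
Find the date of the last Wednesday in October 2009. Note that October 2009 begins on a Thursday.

2009-10-28

October 2009 begins on a Thursday, so the first Wednesday is October 7 (6 days later).
October 2009 has 31 days. Adding weeks: 7, 14, 21, 28 — the last one ≤ 31 is the 28th.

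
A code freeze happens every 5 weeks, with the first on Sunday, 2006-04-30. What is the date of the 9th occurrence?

2007-02-04

The 9th occurrence is 8 intervals after the first: 8 × 35 = 280 days after 2006-04-30.
April has 30 days — 0 days to the end of April leaves 280.
May has 31 days (249 left).
June has 30 days (219 left).
July has 31 days (188 left).
August has 31 days (157 left).
September has 30 days (127 left).
October has 31 days (96 left).
November has 30 days (66 left).
December has 31 days (35 left).
January has 31 days (4 left).
4 days into February → 2007-02-04.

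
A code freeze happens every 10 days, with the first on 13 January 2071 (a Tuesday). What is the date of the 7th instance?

14 March 2071

The 7th occurrence is 6 intervals after the first: 6 × 10 = 60 days after 13 January 2071.
January has 31 days — 18 days to the end of January leaves 42.
February has 28 days (14 left).
14 days into March → 14 March 2071.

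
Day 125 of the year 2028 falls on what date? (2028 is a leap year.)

May 4, 2028

Jan has 31 days (125 − 31 = 94 remain).
Feb has 29 days (94 − 29 = 65 remain).
Mar has 31 days (65 − 31 = 34 remain).
Apr has 30 days (34 − 30 = 4 remain).
4 into May → May 4.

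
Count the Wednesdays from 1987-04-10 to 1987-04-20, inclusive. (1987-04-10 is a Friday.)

1

1987-04-10 is a Friday; the first Wednesday on or after it is 1987-04-15 (5 days later).
From 1987-04-15 to 1987-04-20 is 20 − 15 = 5 days.
5 ÷ 7 = 0 full weeks with remainder 5, so 0 more Wednesdays after the first → 1.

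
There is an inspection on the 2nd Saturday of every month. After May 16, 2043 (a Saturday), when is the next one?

May 2043 starts on a Friday; its first Saturday is the 2nd, so the 2nd Saturday is the 9th — May 9, 2043.
That is not after May 16, 2043, so look at Jun 2043.
Jun 2043 starts on a Monday; its first Saturday is the 6th, so the 2nd Saturday is the 13th — Jun 13, 2043.

Jun 13, 2043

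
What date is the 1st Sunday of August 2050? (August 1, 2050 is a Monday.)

August 7, 2050

August 2050 begins on a Monday, so the first Sunday is August 7 (6 days later).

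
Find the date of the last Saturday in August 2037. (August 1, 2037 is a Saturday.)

29 August 2037

August 2037 begins on a Saturday, so the first Saturday is August 1.
August 2037 has 31 days. Adding weeks: 1, 8, 15, 22, 29 — the last one ≤ 31 is the 29th.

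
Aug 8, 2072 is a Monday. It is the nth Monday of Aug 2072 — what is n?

2nd

Day 8 falls in week ⌈8/7⌉ of the month.
Days 1–7 hold the 1st Monday, 8–14 the 2nd, 15–21 the 3rd, 22–28 the 4th, 29–31 the 5th.
8 is in the range for the 2nd.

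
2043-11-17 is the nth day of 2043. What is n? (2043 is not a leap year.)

Days in months before November: 31 + 28 + 31 + 30 + 31 + 30 + 31 + 31 + 30 + 31 = 304.
Plus 17 days into November → day 321.

321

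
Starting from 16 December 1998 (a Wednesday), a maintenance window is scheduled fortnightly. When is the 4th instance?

27 January 1999

The 4th occurrence is 3 intervals after the first: 3 × 14 = 42 days after 16 December 1998.
December has 31 days — 15 days to the end of December leaves 27.
27 days into January → 27 January 1999.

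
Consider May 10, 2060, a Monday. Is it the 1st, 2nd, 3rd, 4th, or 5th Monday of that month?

2nd

Day 10 falls in week ⌈10/7⌉ of the month.
Days 1–7 hold the 1st Monday, 8–14 the 2nd, 15–21 the 3rd, 22–28 the 4th, 29–31 the 5th.
10 is in the range for the 2nd.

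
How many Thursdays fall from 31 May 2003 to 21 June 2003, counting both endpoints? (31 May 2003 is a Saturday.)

3

31 May 2003 is a Saturday; the first Thursday on or after it is 5 June 2003 (5 days later).
From 5 June 2003 to 21 June 2003 is 21 − 5 = 16 days.
16 ÷ 7 = 2 full weeks with remainder 2, so 2 more Thursdays after the first → 3.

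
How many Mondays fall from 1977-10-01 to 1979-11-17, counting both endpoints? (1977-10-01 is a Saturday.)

1977-10-01 is a Saturday; the first Monday on or after it is 1977-10-03 (2 days later).
From 1977-10-03 to 1979-11-17: 89 + 365 + 321 = 775 days (rest of 1977, 1978, to 1979-11-17 in 1979).
775 ÷ 7 = 110 full weeks with remainder 5, so 110 more Mondays after the first → 111.

111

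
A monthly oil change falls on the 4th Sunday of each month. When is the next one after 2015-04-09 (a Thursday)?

2015-04-26

April 2015 starts on a Wednesday; its first Sunday is the 5th, so the 4th Sunday is the 26th — 2015-04-26.
2015-04-26 is after 2015-04-09, so that is the next one.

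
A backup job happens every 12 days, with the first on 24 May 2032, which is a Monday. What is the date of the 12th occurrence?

The 12th occurrence is 11 intervals after the first: 11 × 12 = 132 days after 24 May 2032.
May has 31 days — 7 days to the end of May leaves 125.
June has 30 days (95 left).
July has 31 days (64 left).
August has 31 days (33 left).
September has 30 days (3 left).
3 days into October → 3 October 2032.

3 October 2032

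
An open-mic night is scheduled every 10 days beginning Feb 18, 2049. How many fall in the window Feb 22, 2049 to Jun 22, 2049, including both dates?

12

Occurrences land 10·i days after Feb 18, 2049 for i = 0, 1, 2, …
Feb 22, 2049 is 4 days after the start; 4 ÷ 10 = 0 remainder 4; since the remainder is 4, round up to i = 1. First occurrence in the window: #2 on Feb 28, 2049 (1×10 = 10 days in).
Jun 22, 2049 is 124 days after the start; 124 ÷ 10 = 12 remainder 4. Last occurrence in the window: #13 on Jun 18, 2049.
Occurrences #2 through #13: 12 in total.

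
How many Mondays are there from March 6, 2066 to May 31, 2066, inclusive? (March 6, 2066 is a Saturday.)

13

March 6, 2066 is a Saturday; the first Monday on or after it is March 8, 2066 (2 days later).
From March 8, 2066 to May 31, 2066: 23 + 30 + 31 = 84 days (rest of March, April, May).
84 ÷ 7 = 12 full weeks with remainder 0, so 12 more Mondays after the first → 13.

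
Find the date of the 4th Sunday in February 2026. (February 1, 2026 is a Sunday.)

February 2026 begins on a Sunday, so the first Sunday is February 1.
The 4th Sunday is 3 weeks later: 1 + 21 = 22.

22 February 2026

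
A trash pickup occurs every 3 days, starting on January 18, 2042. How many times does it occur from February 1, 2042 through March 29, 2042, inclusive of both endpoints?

Occurrences land 3·i days after January 18, 2042 for i = 0, 1, 2, …
February 1, 2042 is 14 days after the start; 14 ÷ 3 = 4 remainder 2; since the remainder is 2, round up to i = 5. First occurrence in the window: #6 on February 2, 2042 (5×3 = 15 days in).
March 29, 2042 is 70 days after the start; 70 ÷ 3 = 23 remainder 1. Last occurrence in the window: #24 on March 28, 2042.
Occurrences #6 through #24: 19 in total.

19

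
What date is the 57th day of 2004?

2004-02-26

January has 31 days (57 − 31 = 26 remain).
26 into February → February 26.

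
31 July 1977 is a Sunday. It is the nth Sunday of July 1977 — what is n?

Day 31 falls in week ⌈31/7⌉ of the month.
Days 1–7 hold the 1st Sunday, 8–14 the 2nd, 15–21 the 3rd, 22–28 the 4th, 29–31 the 5th.
31 is in the range for the 5th.

5th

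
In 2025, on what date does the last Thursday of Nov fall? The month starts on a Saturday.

Nov 2025 begins on a Saturday, so the first Thursday is Nov 6 (5 days later).
Nov 2025 has 30 days. Adding weeks: 6, 13, 20, 27 — the last one ≤ 30 is the 27th.

Nov 27, 2025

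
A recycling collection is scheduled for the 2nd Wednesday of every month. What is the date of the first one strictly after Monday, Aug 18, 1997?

Sep 10, 1997

Aug 1997 starts on a Friday; its first Wednesday is the 6th, so the 2nd Wednesday is the 13th — Aug 13, 1997.
That is not after Aug 18, 1997, so look at Sep 1997.
Sep 1997 starts on a Monday; its first Wednesday is the 3rd, so the 2nd Wednesday is the 10th — Sep 10, 1997.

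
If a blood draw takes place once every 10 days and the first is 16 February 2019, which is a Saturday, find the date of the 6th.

The 6th occurrence is 5 intervals after the first: 5 × 10 = 50 days after 16 February 2019.
February has 28 days — 12 days to the end of February leaves 38.
March has 31 days (7 left).
7 days into April → 7 April 2019.

7 April 2019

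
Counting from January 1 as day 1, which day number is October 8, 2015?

281

Days in months before October: 31 + 28 + 31 + 30 + 31 + 30 + 31 + 31 + 30 = 273.
Plus 8 days into October → day 281.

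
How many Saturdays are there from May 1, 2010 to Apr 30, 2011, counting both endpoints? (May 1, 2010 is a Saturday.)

May 1, 2010 is a Saturday; the first Saturday on or after it is May 1, 2010.
From May 1, 2010 to Apr 30, 2011: 244 + 120 = 364 days (rest of 2010, to Apr 30, 2011 in 2011).
364 ÷ 7 = 52 full weeks with remainder 0, so 52 more Saturdays after the first → 53.

53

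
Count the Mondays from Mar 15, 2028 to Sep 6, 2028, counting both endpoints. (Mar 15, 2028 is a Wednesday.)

Mar 15, 2028 is a Wednesday; the first Monday on or after it is Mar 20, 2028 (5 days later).
From Mar 20, 2028 to Sep 6, 2028: 11 + 30 + 31 + 30 + 31 + 31 + 6 = 170 days (rest of Mar, Apr, May, Jun, Jul, Aug, Sep).
170 ÷ 7 = 24 full weeks with remainder 2, so 24 more Mondays after the first → 25.

25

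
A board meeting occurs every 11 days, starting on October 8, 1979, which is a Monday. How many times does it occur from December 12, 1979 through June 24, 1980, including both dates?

Occurrences land 11·i days after October 8, 1979 for i = 0, 1, 2, …
December 12, 1979 is 65 days after the start; 65 ÷ 11 = 5 remainder 10; since the remainder is 10, round up to i = 6. First occurrence in the window: #7 on December 13, 1979 (6×11 = 66 days in).
June 24, 1980 is 260 days after the start; 260 ÷ 11 = 23 remainder 7. Last occurrence in the window: #24 on June 17, 1980.
Occurrences #7 through #24: 18 in total.

18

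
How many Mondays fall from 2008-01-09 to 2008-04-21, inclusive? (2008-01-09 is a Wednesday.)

15

2008-01-09 is a Wednesday; the first Monday on or after it is 2008-01-14 (5 days later).
From 2008-01-14 to 2008-04-21: 17 + 29 + 31 + 21 = 98 days (rest of January, February, March, April).
98 ÷ 7 = 14 full weeks with remainder 0, so 14 more Mondays after the first → 15.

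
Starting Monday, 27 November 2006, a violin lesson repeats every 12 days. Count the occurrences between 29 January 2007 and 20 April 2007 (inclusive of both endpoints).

7

Occurrences land 12·i days after 27 November 2006 for i = 0, 1, 2, …
29 January 2007 is 63 days after the start; 63 ÷ 12 = 5 remainder 3; since the remainder is 3, round up to i = 6. First occurrence in the window: #7 on 7 February 2007 (6×12 = 72 days in).
20 April 2007 is 144 days after the start; 144 ÷ 12 = 12 remainder 0. Last occurrence in the window: #13 on 20 April 2007.
Occurrences #7 through #13: 7 in total.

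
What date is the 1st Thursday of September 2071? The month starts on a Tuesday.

2071-09-03

September 2071 begins on a Tuesday, so the first Thursday is September 3 (2 days later).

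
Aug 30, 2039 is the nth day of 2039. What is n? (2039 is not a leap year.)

Days in months before Aug: 31 + 28 + 31 + 30 + 31 + 30 + 31 = 212.
Plus 30 days into Aug → day 242.

242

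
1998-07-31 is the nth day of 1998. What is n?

212

Days in months before July: 31 + 28 + 31 + 30 + 31 + 30 = 181.
Plus 31 days into July → day 212.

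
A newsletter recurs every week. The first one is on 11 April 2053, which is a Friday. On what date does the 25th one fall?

The 25th occurrence is 24 intervals after the first: 24 × 7 = 168 days after 11 April 2053.
April has 30 days — 19 days to the end of April leaves 149.
May has 31 days (118 left).
June has 30 days (88 left).
July has 31 days (57 left).
August has 31 days (26 left).
26 days into September → 26 September 2053.

26 September 2053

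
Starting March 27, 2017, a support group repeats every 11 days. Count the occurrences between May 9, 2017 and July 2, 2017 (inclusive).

5

Occurrences land 11·i days after March 27, 2017 for i = 0, 1, 2, …
May 9, 2017 is 43 days after the start; 43 ÷ 11 = 3 remainder 10; since the remainder is 10, round up to i = 4. First occurrence in the window: #5 on May 10, 2017 (4×11 = 44 days in).
July 2, 2017 is 97 days after the start; 97 ÷ 11 = 8 remainder 9. Last occurrence in the window: #9 on June 23, 2017.
Occurrences #5 through #9: 5 in total.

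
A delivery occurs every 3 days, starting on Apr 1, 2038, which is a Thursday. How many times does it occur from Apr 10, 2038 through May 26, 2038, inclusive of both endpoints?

Occurrences land 3·i days after Apr 1, 2038 for i = 0, 1, 2, …
Apr 10, 2038 is 9 days after the start; 9 ÷ 3 = 3 remainder 0. First occurrence in the window: #4 on Apr 10, 2038 (3×3 = 9 days in).
May 26, 2038 is 55 days after the start; 55 ÷ 3 = 18 remainder 1. Last occurrence in the window: #19 on May 25, 2038.
Occurrences #4 through #19: 16 in total.

16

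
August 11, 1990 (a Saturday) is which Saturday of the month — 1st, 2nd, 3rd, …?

2nd

Day 11 falls in week ⌈11/7⌉ of the month.
Days 1–7 hold the 1st Saturday, 8–14 the 2nd, 15–21 the 3rd, 22–28 the 4th, 29–31 the 5th.
11 is in the range for the 2nd.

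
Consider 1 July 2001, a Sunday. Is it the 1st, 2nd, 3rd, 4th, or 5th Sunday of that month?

Day 1 falls in week ⌈1/7⌉ of the month.
Days 1–7 hold the 1st Sunday, 8–14 the 2nd, 15–21 the 3rd, 22–28 the 4th, 29–31 the 5th.
1 is in the range for the 1st.

1st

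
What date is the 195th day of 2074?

January has 31 days (195 − 31 = 164 remain).
February has 28 days (164 − 28 = 136 remain).
March has 31 days (136 − 31 = 105 remain).
April has 30 days (105 − 30 = 75 remain).
May has 31 days (75 − 31 = 44 remain).
June has 30 days (44 − 30 = 14 remain).
14 into July → July 14.

2074-07-14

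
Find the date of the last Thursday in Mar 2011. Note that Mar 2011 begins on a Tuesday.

Mar 2011 begins on a Tuesday, so the first Thursday is Mar 3 (2 days later).
Mar 2011 has 31 days. Adding weeks: 3, 10, 17, 24, 31 — the last one ≤ 31 is the 31st.

Mar 31, 2011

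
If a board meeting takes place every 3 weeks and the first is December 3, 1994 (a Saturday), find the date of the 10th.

The 10th occurrence is 9 intervals after the first: 9 × 21 = 189 days after December 3, 1994.
December has 31 days — 28 days to the end of December leaves 161.
January has 31 days (130 left).
February has 28 days (102 left).
March has 31 days (71 left).
April has 30 days (41 left).
May has 31 days (10 left).
10 days into June → June 10, 1995.

June 10, 1995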